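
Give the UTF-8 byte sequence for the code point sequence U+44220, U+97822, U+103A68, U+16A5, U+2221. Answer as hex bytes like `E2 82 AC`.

F1 84 88 A0 F2 97 A0 A2 F4 83 A9 A8 E1 9A A5 E2 88 A1

U+44220: 4-byte form → F1 84 88 A0.
U+97822: 4-byte form → F2 97 A0 A2.
U+103A68: 4-byte form → F4 83 A9 A8.
U+16A5: 3-byte form → E1 9A A5.
U+2221: 3-byte form → E2 88 A1.
Concatenated (18 bytes): F1 84 88 A0 F2 97 A0 A2 F4 83 A9 A8 E1 9A A5 E2 88 A1.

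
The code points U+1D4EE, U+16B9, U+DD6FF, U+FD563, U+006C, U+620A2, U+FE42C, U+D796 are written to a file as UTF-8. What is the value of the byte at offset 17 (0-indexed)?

U+1D4EE → 4-byte form F0 9D 93 AE at offsets 0–3.
U+16B9 → 3-byte form E1 9A B9 at offsets 4–6.
U+DD6FF → 4-byte form F3 9D 9B BF at offsets 7–10.
U+FD563 → 4-byte form F3 BD 95 A3 at offsets 11–14.
U+006C → 1-byte form 6C at offsets 15–15.
U+620A2 → 4-byte form F1 A2 82 A2 at offsets 16–19.
Offset 17 falls in char 6's range; it's byte 2 of F1 A2 82 A2 = 0xA2.

0xA2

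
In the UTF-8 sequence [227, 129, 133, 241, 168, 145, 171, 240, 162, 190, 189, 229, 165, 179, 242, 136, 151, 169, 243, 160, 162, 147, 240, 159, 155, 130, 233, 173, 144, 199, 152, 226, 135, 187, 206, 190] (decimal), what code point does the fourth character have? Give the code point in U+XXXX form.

U+5973

Offset 0: leading byte 0xE3 = 11100011 → 3-byte char #1 = E3 81 85.
Offset 3: leading byte 0xF1 = 11110001 → 4-byte char #2 = F1 A8 91 AB.
Offset 7: leading byte 0xF0 = 11110000 → 4-byte char #3 = F0 A2 BE BD.
Offset 11: leading byte 0xE5 = 11100101 → 3-byte char #4 = E5 A5 B3.
Leading byte 0xE5 = 11100101 matches 1110xxxx → 3-byte sequence.
Byte 1: 0xE5 = 11100101, payload 0101 (4 bits).
Byte 2: 0xA5 = 10100101 (10xxxxxx ✓), payload 100101.
Byte 3: 0xB3 = 10110011 (10xxxxxx ✓), payload 110011.
Concatenate: 0101100101110011 = 0x5973 (16 bits → U+5973).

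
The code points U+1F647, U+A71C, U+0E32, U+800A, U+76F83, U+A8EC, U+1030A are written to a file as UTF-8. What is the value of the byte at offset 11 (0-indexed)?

U+1F647 → 4-byte form F0 9F 99 87 at offsets 0–3.
U+A71C → 3-byte form EA 9C 9C at offsets 4–6.
U+0E32 → 3-byte form E0 B8 B2 at offsets 7–9.
U+800A → 3-byte form E8 80 8A at offsets 10–12.
Offset 11 falls in char 4's range; it's byte 2 of E8 80 8A = 0x80.

0x80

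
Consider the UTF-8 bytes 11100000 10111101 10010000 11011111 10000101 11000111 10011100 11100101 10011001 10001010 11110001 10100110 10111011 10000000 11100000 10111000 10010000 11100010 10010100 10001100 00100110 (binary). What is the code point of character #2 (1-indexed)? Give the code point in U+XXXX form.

Offset 0: leading byte 0xE0 = 11100000 → 3-byte char #1 = E0 BD 90.
Offset 3: leading byte 0xDF = 11011111 → 2-byte char #2 = DF 85.
Leading byte 0xDF = 11011111 matches 110xxxxx → 2-byte sequence.
Byte 1: 0xDF = 11011111, payload 11111 (5 bits).
Byte 2: 0x85 = 10000101 (10xxxxxx ✓), payload 000101.
Concatenate: 11111000101 = 0x7C5 (11 bits → U+07C5).

U+07C5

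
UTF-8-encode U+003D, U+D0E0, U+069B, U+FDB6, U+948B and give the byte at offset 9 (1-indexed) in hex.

1-indexed offset 9 is 0-indexed offset 8.
U+003D → 1-byte form 3D at offsets 0–0.
U+D0E0 → 3-byte form ED 83 A0 at offsets 1–3.
U+069B → 2-byte form DA 9B at offsets 4–5.
U+FDB6 → 3-byte form EF B6 B6 at offsets 6–8.
Offset 8 falls in char 4's range; it's byte 3 of EF B6 B6 = 0xB6.

0xB6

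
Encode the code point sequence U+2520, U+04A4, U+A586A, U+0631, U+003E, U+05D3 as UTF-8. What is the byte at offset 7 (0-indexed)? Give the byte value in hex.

0xA1

U+2520 → 3-byte form E2 94 A0 at offsets 0–2.
U+04A4 → 2-byte form D2 A4 at offsets 3–4.
U+A586A → 4-byte form F2 A5 A1 AA at offsets 5–8.
Offset 7 falls in char 3's range; it's byte 3 of F2 A5 A1 AA = 0xA1.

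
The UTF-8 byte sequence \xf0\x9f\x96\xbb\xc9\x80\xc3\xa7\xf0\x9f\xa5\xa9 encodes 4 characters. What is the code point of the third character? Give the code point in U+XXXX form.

U+00E7

Offset 0: leading byte 0xF0 = 11110000 → 4-byte char #1 = F0 9F 96 BB.
Offset 4: leading byte 0xC9 = 11001001 → 2-byte char #2 = C9 80.
Offset 6: leading byte 0xC3 = 11000011 → 2-byte char #3 = C3 A7.
Leading byte 0xC3 = 11000011 matches 110xxxxx → 2-byte sequence.
Byte 1: 0xC3 = 11000011, payload 00011 (5 bits).
Byte 2: 0xA7 = 10100111 (10xxxxxx ✓), payload 100111.
Concatenate: 00011100111 = 0xE7 (11 bits → U+00E7).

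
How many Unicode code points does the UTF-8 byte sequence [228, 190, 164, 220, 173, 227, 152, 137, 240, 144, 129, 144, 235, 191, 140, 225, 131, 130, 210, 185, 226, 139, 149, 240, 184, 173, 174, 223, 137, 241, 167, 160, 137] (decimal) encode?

Byte at offset 0: 0xE4 = 11100100 → 3-byte char (#1). Advance 3.
Byte at offset 3: 0xDC = 11011100 → 2-byte char (#2). Advance 2.
Byte at offset 5: 0xE3 = 11100011 → 3-byte char (#3). Advance 3.
Byte at offset 8: 0xF0 = 11110000 → 4-byte char (#4). Advance 4.
Byte at offset 12: 0xEB = 11101011 → 3-byte char (#5). Advance 3.
Byte at offset 15: 0xE1 = 11100001 → 3-byte char (#6). Advance 3.
Byte at offset 18: 0xD2 = 11010010 → 2-byte char (#7). Advance 2.
Byte at offset 20: 0xE2 = 11100010 → 3-byte char (#8). Advance 3.
Byte at offset 23: 0xF0 = 11110000 → 4-byte char (#9). Advance 4.
Byte at offset 27: 0xDF = 11011111 → 2-byte char (#10). Advance 2.
Byte at offset 29: 0xF1 = 11110001 → 4-byte char (#11). Advance 4.
Reached end at offset 33 after 11 code points.

11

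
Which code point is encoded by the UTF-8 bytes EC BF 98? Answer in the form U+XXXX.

U+CFD8

Leading byte 0xEC = 11101100 matches 1110xxxx → 3-byte sequence.
Byte 1: 0xEC = 11101100, payload 1100 (4 bits).
Byte 2: 0xBF = 10111111 (10xxxxxx ✓), payload 111111.
Byte 3: 0x98 = 10011000 (10xxxxxx ✓), payload 011000.
Concatenate: 1100111111011000 = 0xCFD8 (16 bits → U+CFD8).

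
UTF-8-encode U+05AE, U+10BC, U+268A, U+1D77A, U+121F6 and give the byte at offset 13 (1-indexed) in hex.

0xF0

1-indexed offset 13 is 0-indexed offset 12.
U+05AE → 2-byte form D6 AE at offsets 0–1.
U+10BC → 3-byte form E1 82 BC at offsets 2–4.
U+268A → 3-byte form E2 9A 8A at offsets 5–7.
U+1D77A → 4-byte form F0 9D 9D BA at offsets 8–11.
U+121F6 → 4-byte form F0 92 87 B6 at offsets 12–15.
Offset 12 falls in char 5's range; it's byte 1 of F0 92 87 B6 = 0xF0.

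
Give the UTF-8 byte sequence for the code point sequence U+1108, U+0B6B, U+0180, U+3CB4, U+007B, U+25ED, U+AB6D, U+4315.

U+1108: 3-byte form → E1 84 88.
U+0B6B: 3-byte form → E0 AD AB.
U+0180: 2-byte form → C6 80.
U+3CB4: 3-byte form → E3 B2 B4.
U+007B: 1-byte form → 7B.
U+25ED: 3-byte form → E2 97 AD.
U+AB6D: 3-byte form → EA AD AD.
U+4315: 3-byte form → E4 8C 95.
Concatenated (21 bytes): E1 84 88 E0 AD AB C6 80 E3 B2 B4 7B E2 97 AD EA AD AD E4 8C 95.

E1 84 88 E0 AD AB C6 80 E3 B2 B4 7B E2 97 AD EA AD AD E4 8C 95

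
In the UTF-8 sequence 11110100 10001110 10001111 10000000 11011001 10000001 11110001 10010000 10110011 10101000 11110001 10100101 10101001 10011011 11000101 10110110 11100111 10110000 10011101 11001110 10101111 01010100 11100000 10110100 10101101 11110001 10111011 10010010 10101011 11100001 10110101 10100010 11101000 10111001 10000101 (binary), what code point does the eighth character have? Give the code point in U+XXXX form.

Offset 0: leading byte 0xF4 = 11110100 → 4-byte char #1 = F4 8E 8F 80.
Offset 4: leading byte 0xD9 = 11011001 → 2-byte char #2 = D9 81.
Offset 6: leading byte 0xF1 = 11110001 → 4-byte char #3 = F1 90 B3 A8.
Offset 10: leading byte 0xF1 = 11110001 → 4-byte char #4 = F1 A5 A9 9B.
Offset 14: leading byte 0xC5 = 11000101 → 2-byte char #5 = C5 B6.
Offset 16: leading byte 0xE7 = 11100111 → 3-byte char #6 = E7 B0 9D.
Offset 19: leading byte 0xCE = 11001110 → 2-byte char #7 = CE AF.
Offset 21: leading byte 0x54 = 01010100 → 1-byte char #8 = 54.
Leading byte 0x54 = 01010100 matches 0xxxxxxx → 1-byte sequence.
Byte 1: 0x54 = 01010100, payload 1010100 (7 bits).
Concatenate: 1010100 = 0x54 (7 bits → U+0054).

U+0054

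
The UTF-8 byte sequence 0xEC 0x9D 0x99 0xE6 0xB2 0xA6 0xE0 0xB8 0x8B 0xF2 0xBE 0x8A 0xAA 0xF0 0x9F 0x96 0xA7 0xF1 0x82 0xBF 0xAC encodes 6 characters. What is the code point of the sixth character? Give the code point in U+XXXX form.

Offset 0: leading byte 0xEC = 11101100 → 3-byte char #1 = EC 9D 99.
Offset 3: leading byte 0xE6 = 11100110 → 3-byte char #2 = E6 B2 A6.
Offset 6: leading byte 0xE0 = 11100000 → 3-byte char #3 = E0 B8 8B.
Offset 9: leading byte 0xF2 = 11110010 → 4-byte char #4 = F2 BE 8A AA.
Offset 13: leading byte 0xF0 = 11110000 → 4-byte char #5 = F0 9F 96 A7.
Offset 17: leading byte 0xF1 = 11110001 → 4-byte char #6 = F1 82 BF AC.
Leading byte 0xF1 = 11110001 matches 11110xxx → 4-byte sequence.
Byte 1: 0xF1 = 11110001, payload 001 (3 bits).
Byte 2: 0x82 = 10000010 (10xxxxxx ✓), payload 000010.
Byte 3: 0xBF = 10111111 (10xxxxxx ✓), payload 111111.
Byte 4: 0xAC = 10101100 (10xxxxxx ✓), payload 101100.
Concatenate: 001000010111111101100 = 0x42FEC (21 bits → U+42FEC).

U+42FEC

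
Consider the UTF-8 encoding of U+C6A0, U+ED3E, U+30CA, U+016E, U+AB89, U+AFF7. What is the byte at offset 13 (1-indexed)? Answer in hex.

0xAE

1-indexed offset 13 is 0-indexed offset 12.
U+C6A0 → 3-byte form EC 9A A0 at offsets 0–2.
U+ED3E → 3-byte form EE B4 BE at offsets 3–5.
U+30CA → 3-byte form E3 83 8A at offsets 6–8.
U+016E → 2-byte form C5 AE at offsets 9–10.
U+AB89 → 3-byte form EA AE 89 at offsets 11–13.
Offset 12 falls in char 5's range; it's byte 2 of EA AE 89 = 0xAE.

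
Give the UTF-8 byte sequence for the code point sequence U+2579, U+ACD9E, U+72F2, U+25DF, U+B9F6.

E2 95 B9 F2 AC B6 9E E7 8B B2 E2 97 9F EB A7 B6

U+2579: 3-byte form → E2 95 B9.
U+ACD9E: 4-byte form → F2 AC B6 9E.
U+72F2: 3-byte form → E7 8B B2.
U+25DF: 3-byte form → E2 97 9F.
U+B9F6: 3-byte form → EB A7 B6.
Concatenated (16 bytes): E2 95 B9 F2 AC B6 9E E7 8B B2 E2 97 9F EB A7 B6.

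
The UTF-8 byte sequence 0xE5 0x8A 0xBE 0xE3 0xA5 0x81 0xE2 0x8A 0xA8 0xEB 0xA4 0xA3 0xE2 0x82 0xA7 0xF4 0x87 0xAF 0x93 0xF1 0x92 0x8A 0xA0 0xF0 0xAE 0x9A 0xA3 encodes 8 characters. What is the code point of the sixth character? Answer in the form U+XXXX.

Offset 0: leading byte 0xE5 = 11100101 → 3-byte char #1 = E5 8A BE.
Offset 3: leading byte 0xE3 = 11100011 → 3-byte char #2 = E3 A5 81.
Offset 6: leading byte 0xE2 = 11100010 → 3-byte char #3 = E2 8A A8.
Offset 9: leading byte 0xEB = 11101011 → 3-byte char #4 = EB A4 A3.
Offset 12: leading byte 0xE2 = 11100010 → 3-byte char #5 = E2 82 A7.
Offset 15: leading byte 0xF4 = 11110100 → 4-byte char #6 = F4 87 AF 93.
Leading byte 0xF4 = 11110100 matches 11110xxx → 4-byte sequence.
Byte 1: 0xF4 = 11110100, payload 100 (3 bits).
Byte 2: 0x87 = 10000111 (10xxxxxx ✓), payload 000111.
Byte 3: 0xAF = 10101111 (10xxxxxx ✓), payload 101111.
Byte 4: 0x93 = 10010011 (10xxxxxx ✓), payload 010011.
Concatenate: 100000111101111010011 = 0x107BD3 (21 bits → U+107BD3).

U+107BD3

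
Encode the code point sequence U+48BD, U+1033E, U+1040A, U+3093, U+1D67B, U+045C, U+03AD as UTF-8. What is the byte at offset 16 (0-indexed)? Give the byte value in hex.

0x99

U+48BD → 3-byte form E4 A2 BD at offsets 0–2.
U+1033E → 4-byte form F0 90 8C BE at offsets 3–6.
U+1040A → 4-byte form F0 90 90 8A at offsets 7–10.
U+3093 → 3-byte form E3 82 93 at offsets 11–13.
U+1D67B → 4-byte form F0 9D 99 BB at offsets 14–17.
Offset 16 falls in char 5's range; it's byte 3 of F0 9D 99 BB = 0x99.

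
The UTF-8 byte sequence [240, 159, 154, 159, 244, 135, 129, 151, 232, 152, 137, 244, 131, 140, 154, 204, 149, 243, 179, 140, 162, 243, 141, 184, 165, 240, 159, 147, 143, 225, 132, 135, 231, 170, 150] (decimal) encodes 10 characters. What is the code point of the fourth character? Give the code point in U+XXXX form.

U+10331A

Offset 0: leading byte 0xF0 = 11110000 → 4-byte char #1 = F0 9F 9A 9F.
Offset 4: leading byte 0xF4 = 11110100 → 4-byte char #2 = F4 87 81 97.
Offset 8: leading byte 0xE8 = 11101000 → 3-byte char #3 = E8 98 89.
Offset 11: leading byte 0xF4 = 11110100 → 4-byte char #4 = F4 83 8C 9A.
Leading byte 0xF4 = 11110100 matches 11110xxx → 4-byte sequence.
Byte 1: 0xF4 = 11110100, payload 100 (3 bits).
Byte 2: 0x83 = 10000011 (10xxxxxx ✓), payload 000011.
Byte 3: 0x8C = 10001100 (10xxxxxx ✓), payload 001100.
Byte 4: 0x9A = 10011010 (10xxxxxx ✓), payload 011010.
Concatenate: 100000011001100011010 = 0x10331A (21 bits → U+10331A).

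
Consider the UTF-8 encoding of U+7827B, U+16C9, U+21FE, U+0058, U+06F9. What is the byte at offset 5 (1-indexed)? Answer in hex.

0xE1

1-indexed offset 5 is 0-indexed offset 4.
U+7827B → 4-byte form F1 B8 89 BB at offsets 0–3.
U+16C9 → 3-byte form E1 9B 89 at offsets 4–6.
Offset 4 falls in char 2's range; it's byte 1 of E1 9B 89 = 0xE1.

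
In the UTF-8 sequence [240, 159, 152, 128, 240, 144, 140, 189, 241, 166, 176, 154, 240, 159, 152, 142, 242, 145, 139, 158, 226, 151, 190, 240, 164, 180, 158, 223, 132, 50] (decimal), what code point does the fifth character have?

U+912DE

Offset 0: leading byte 0xF0 = 11110000 → 4-byte char #1 = F0 9F 98 80.
Offset 4: leading byte 0xF0 = 11110000 → 4-byte char #2 = F0 90 8C BD.
Offset 8: leading byte 0xF1 = 11110001 → 4-byte char #3 = F1 A6 B0 9A.
Offset 12: leading byte 0xF0 = 11110000 → 4-byte char #4 = F0 9F 98 8E.
Offset 16: leading byte 0xF2 = 11110010 → 4-byte char #5 = F2 91 8B 9E.
Leading byte 0xF2 = 11110010 matches 11110xxx → 4-byte sequence.
Byte 1: 0xF2 = 11110010, payload 010 (3 bits).
Byte 2: 0x91 = 10010001 (10xxxxxx ✓), payload 010001.
Byte 3: 0x8B = 10001011 (10xxxxxx ✓), payload 001011.
Byte 4: 0x9E = 10011110 (10xxxxxx ✓), payload 011110.
Concatenate: 010010001001011011110 = 0x912DE (21 bits → U+912DE).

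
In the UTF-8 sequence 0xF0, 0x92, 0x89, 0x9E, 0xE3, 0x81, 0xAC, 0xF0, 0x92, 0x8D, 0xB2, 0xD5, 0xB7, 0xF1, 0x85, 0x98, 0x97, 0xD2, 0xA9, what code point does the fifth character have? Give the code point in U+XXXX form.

Offset 0: leading byte 0xF0 = 11110000 → 4-byte char #1 = F0 92 89 9E.
Offset 4: leading byte 0xE3 = 11100011 → 3-byte char #2 = E3 81 AC.
Offset 7: leading byte 0xF0 = 11110000 → 4-byte char #3 = F0 92 8D B2.
Offset 11: leading byte 0xD5 = 11010101 → 2-byte char #4 = D5 B7.
Offset 13: leading byte 0xF1 = 11110001 → 4-byte char #5 = F1 85 98 97.
Leading byte 0xF1 = 11110001 matches 11110xxx → 4-byte sequence.
Byte 1: 0xF1 = 11110001, payload 001 (3 bits).
Byte 2: 0x85 = 10000101 (10xxxxxx ✓), payload 000101.
Byte 3: 0x98 = 10011000 (10xxxxxx ✓), payload 011000.
Byte 4: 0x97 = 10010111 (10xxxxxx ✓), payload 010111.
Concatenate: 001000101011000010111 = 0x45617 (21 bits → U+45617).

U+45617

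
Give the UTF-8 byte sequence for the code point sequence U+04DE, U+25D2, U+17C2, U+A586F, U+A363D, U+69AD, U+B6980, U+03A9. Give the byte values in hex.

D3 9E E2 97 92 E1 9F 82 F2 A5 A1 AF F2 A3 98 BD E6 A6 AD F2 B6 A6 80 CE A9

U+04DE: 2-byte form → D3 9E.
U+25D2: 3-byte form → E2 97 92.
U+17C2: 3-byte form → E1 9F 82.
U+A586F: 4-byte form → F2 A5 A1 AF.
U+A363D: 4-byte form → F2 A3 98 BD.
U+69AD: 3-byte form → E6 A6 AD.
U+B6980: 4-byte form → F2 B6 A6 80.
U+03A9: 2-byte form → CE A9.
Concatenated (25 bytes): D3 9E E2 97 92 E1 9F 82 F2 A5 A1 AF F2 A3 98 BD E6 A6 AD F2 B6 A6 80 CE A9.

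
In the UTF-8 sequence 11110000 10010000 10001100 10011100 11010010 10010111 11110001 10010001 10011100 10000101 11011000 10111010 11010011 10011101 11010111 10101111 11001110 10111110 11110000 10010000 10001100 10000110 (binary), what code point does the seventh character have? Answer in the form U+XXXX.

U+03BE

Offset 0: leading byte 0xF0 = 11110000 → 4-byte char #1 = F0 90 8C 9C.
Offset 4: leading byte 0xD2 = 11010010 → 2-byte char #2 = D2 97.
Offset 6: leading byte 0xF1 = 11110001 → 4-byte char #3 = F1 91 9C 85.
Offset 10: leading byte 0xD8 = 11011000 → 2-byte char #4 = D8 BA.
Offset 12: leading byte 0xD3 = 11010011 → 2-byte char #5 = D3 9D.
Offset 14: leading byte 0xD7 = 11010111 → 2-byte char #6 = D7 AF.
Offset 16: leading byte 0xCE = 11001110 → 2-byte char #7 = CE BE.
Leading byte 0xCE = 11001110 matches 110xxxxx → 2-byte sequence.
Byte 1: 0xCE = 11001110, payload 01110 (5 bits).
Byte 2: 0xBE = 10111110 (10xxxxxx ✓), payload 111110.
Concatenate: 01110111110 = 0x3BE (11 bits → U+03BE).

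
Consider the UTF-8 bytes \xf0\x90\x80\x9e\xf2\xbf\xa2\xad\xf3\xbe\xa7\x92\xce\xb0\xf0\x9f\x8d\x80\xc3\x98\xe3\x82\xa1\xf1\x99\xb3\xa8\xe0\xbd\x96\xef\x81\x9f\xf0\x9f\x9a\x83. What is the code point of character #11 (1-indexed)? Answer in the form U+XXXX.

U+1F683

Offset 0: leading byte 0xF0 = 11110000 → 4-byte char #1 = F0 90 80 9E.
Offset 4: leading byte 0xF2 = 11110010 → 4-byte char #2 = F2 BF A2 AD.
Offset 8: leading byte 0xF3 = 11110011 → 4-byte char #3 = F3 BE A7 92.
Offset 12: leading byte 0xCE = 11001110 → 2-byte char #4 = CE B0.
Offset 14: leading byte 0xF0 = 11110000 → 4-byte char #5 = F0 9F 8D 80.
Offset 18: leading byte 0xC3 = 11000011 → 2-byte char #6 = C3 98.
Offset 20: leading byte 0xE3 = 11100011 → 3-byte char #7 = E3 82 A1.
Offset 23: leading byte 0xF1 = 11110001 → 4-byte char #8 = F1 99 B3 A8.
Offset 27: leading byte 0xE0 = 11100000 → 3-byte char #9 = E0 BD 96.
Offset 30: leading byte 0xEF = 11101111 → 3-byte char #10 = EF 81 9F.
Offset 33: leading byte 0xF0 = 11110000 → 4-byte char #11 = F0 9F 9A 83.
Leading byte 0xF0 = 11110000 matches 11110xxx → 4-byte sequence.
Byte 1: 0xF0 = 11110000, payload 000 (3 bits).
Byte 2: 0x9F = 10011111 (10xxxxxx ✓), payload 011111.
Byte 3: 0x9A = 10011010 (10xxxxxx ✓), payload 011010.
Byte 4: 0x83 = 10000011 (10xxxxxx ✓), payload 000011.
Concatenate: 000011111011010000011 = 0x1F683 (21 bits → U+1F683).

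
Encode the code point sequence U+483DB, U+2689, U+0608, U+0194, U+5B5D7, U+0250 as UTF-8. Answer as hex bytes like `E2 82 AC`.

U+483DB: 4-byte form → F1 88 8F 9B.
U+2689: 3-byte form → E2 9A 89.
U+0608: 2-byte form → D8 88.
U+0194: 2-byte form → C6 94.
U+5B5D7: 4-byte form → F1 9B 97 97.
U+0250: 2-byte form → C9 90.
Concatenated (17 bytes): F1 88 8F 9B E2 9A 89 D8 88 C6 94 F1 9B 97 97 C9 90.

F1 88 8F 9B E2 9A 89 D8 88 C6 94 F1 9B 97 97 C9 90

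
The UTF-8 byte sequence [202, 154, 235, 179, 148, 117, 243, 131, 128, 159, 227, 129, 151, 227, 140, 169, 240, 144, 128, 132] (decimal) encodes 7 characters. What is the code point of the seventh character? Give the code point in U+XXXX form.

Offset 0: leading byte 0xCA = 11001010 → 2-byte char #1 = CA 9A.
Offset 2: leading byte 0xEB = 11101011 → 3-byte char #2 = EB B3 94.
Offset 5: leading byte 0x75 = 01110101 → 1-byte char #3 = 75.
Offset 6: leading byte 0xF3 = 11110011 → 4-byte char #4 = F3 83 80 9F.
Offset 10: leading byte 0xE3 = 11100011 → 3-byte char #5 = E3 81 97.
Offset 13: leading byte 0xE3 = 11100011 → 3-byte char #6 = E3 8C A9.
Offset 16: leading byte 0xF0 = 11110000 → 4-byte char #7 = F0 90 80 84.
Leading byte 0xF0 = 11110000 matches 11110xxx → 4-byte sequence.
Byte 1: 0xF0 = 11110000, payload 000 (3 bits).
Byte 2: 0x90 = 10010000 (10xxxxxx ✓), payload 010000.
Byte 3: 0x80 = 10000000 (10xxxxxx ✓), payload 000000.
Byte 4: 0x84 = 10000100 (10xxxxxx ✓), payload 000100.
Concatenate: 000010000000000000100 = 0x10004 (21 bits → U+10004).

U+10004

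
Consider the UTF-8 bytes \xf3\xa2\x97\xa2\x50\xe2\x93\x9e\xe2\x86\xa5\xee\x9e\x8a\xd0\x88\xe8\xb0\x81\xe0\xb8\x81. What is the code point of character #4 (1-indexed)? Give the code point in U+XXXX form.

Offset 0: leading byte 0xF3 = 11110011 → 4-byte char #1 = F3 A2 97 A2.
Offset 4: leading byte 0x50 = 01010000 → 1-byte char #2 = 50.
Offset 5: leading byte 0xE2 = 11100010 → 3-byte char #3 = E2 93 9E.
Offset 8: leading byte 0xE2 = 11100010 → 3-byte char #4 = E2 86 A5.
Leading byte 0xE2 = 11100010 matches 1110xxxx → 3-byte sequence.
Byte 1: 0xE2 = 11100010, payload 0010 (4 bits).
Byte 2: 0x86 = 10000110 (10xxxxxx ✓), payload 000110.
Byte 3: 0xA5 = 10100101 (10xxxxxx ✓), payload 100101.
Concatenate: 0010000110100101 = 0x21A5 (16 bits → U+21A5).

U+21A5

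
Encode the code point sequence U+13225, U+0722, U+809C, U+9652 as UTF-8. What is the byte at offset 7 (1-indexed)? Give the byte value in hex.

1-indexed offset 7 is 0-indexed offset 6.
U+13225 → 4-byte form F0 93 88 A5 at offsets 0–3.
U+0722 → 2-byte form DC A2 at offsets 4–5.
U+809C → 3-byte form E8 82 9C at offsets 6–8.
Offset 6 falls in char 3's range; it's byte 1 of E8 82 9C = 0xE8.

0xE8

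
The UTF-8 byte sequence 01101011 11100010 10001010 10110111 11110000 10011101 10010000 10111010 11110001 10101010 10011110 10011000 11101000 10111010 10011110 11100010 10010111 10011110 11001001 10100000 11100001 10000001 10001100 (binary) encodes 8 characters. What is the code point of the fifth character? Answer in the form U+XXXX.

U+8E9E

Offset 0: leading byte 0x6B = 01101011 → 1-byte char #1 = 6B.
Offset 1: leading byte 0xE2 = 11100010 → 3-byte char #2 = E2 8A B7.
Offset 4: leading byte 0xF0 = 11110000 → 4-byte char #3 = F0 9D 90 BA.
Offset 8: leading byte 0xF1 = 11110001 → 4-byte char #4 = F1 AA 9E 98.
Offset 12: leading byte 0xE8 = 11101000 → 3-byte char #5 = E8 BA 9E.
Leading byte 0xE8 = 11101000 matches 1110xxxx → 3-byte sequence.
Byte 1: 0xE8 = 11101000, payload 1000 (4 bits).
Byte 2: 0xBA = 10111010 (10xxxxxx ✓), payload 111010.
Byte 3: 0x9E = 10011110 (10xxxxxx ✓), payload 011110.
Concatenate: 1000111010011110 = 0x8E9E (16 bits → U+8E9E).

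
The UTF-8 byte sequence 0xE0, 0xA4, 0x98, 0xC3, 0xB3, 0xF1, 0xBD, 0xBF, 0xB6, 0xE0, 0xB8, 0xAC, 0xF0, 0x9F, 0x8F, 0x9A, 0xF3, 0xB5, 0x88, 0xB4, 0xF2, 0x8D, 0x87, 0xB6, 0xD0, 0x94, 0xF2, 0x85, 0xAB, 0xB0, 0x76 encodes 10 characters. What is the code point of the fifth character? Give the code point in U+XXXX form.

Offset 0: leading byte 0xE0 = 11100000 → 3-byte char #1 = E0 A4 98.
Offset 3: leading byte 0xC3 = 11000011 → 2-byte char #2 = C3 B3.
Offset 5: leading byte 0xF1 = 11110001 → 4-byte char #3 = F1 BD BF B6.
Offset 9: leading byte 0xE0 = 11100000 → 3-byte char #4 = E0 B8 AC.
Offset 12: leading byte 0xF0 = 11110000 → 4-byte char #5 = F0 9F 8F 9A.
Leading byte 0xF0 = 11110000 matches 11110xxx → 4-byte sequence.
Byte 1: 0xF0 = 11110000, payload 000 (3 bits).
Byte 2: 0x9F = 10011111 (10xxxxxx ✓), payload 011111.
Byte 3: 0x8F = 10001111 (10xxxxxx ✓), payload 001111.
Byte 4: 0x9A = 10011010 (10xxxxxx ✓), payload 011010.
Concatenate: 000011111001111011010 = 0x1F3DA (21 bits → U+1F3DA).

U+1F3DA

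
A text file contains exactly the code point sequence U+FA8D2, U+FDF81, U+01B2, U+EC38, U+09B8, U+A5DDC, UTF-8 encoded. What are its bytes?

F3 BA A3 92 F3 BD BE 81 C6 B2 EE B0 B8 E0 A6 B8 F2 A5 B7 9C

U+FA8D2: 4-byte form → F3 BA A3 92.
U+FDF81: 4-byte form → F3 BD BE 81.
U+01B2: 2-byte form → C6 B2.
U+EC38: 3-byte form → EE B0 B8.
U+09B8: 3-byte form → E0 A6 B8.
U+A5DDC: 4-byte form → F2 A5 B7 9C.
Concatenated (20 bytes): F3 BA A3 92 F3 BD BE 81 C6 B2 EE B0 B8 E0 A6 B8 F2 A5 B7 9C.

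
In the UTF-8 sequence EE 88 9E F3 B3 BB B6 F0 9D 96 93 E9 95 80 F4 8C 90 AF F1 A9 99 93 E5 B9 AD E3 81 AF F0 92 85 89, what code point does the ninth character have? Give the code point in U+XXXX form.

Offset 0: leading byte 0xEE = 11101110 → 3-byte char #1 = EE 88 9E.
Offset 3: leading byte 0xF3 = 11110011 → 4-byte char #2 = F3 B3 BB B6.
Offset 7: leading byte 0xF0 = 11110000 → 4-byte char #3 = F0 9D 96 93.
Offset 11: leading byte 0xE9 = 11101001 → 3-byte char #4 = E9 95 80.
Offset 14: leading byte 0xF4 = 11110100 → 4-byte char #5 = F4 8C 90 AF.
Offset 18: leading byte 0xF1 = 11110001 → 4-byte char #6 = F1 A9 99 93.
Offset 22: leading byte 0xE5 = 11100101 → 3-byte char #7 = E5 B9 AD.
Offset 25: leading byte 0xE3 = 11100011 → 3-byte char #8 = E3 81 AF.
Offset 28: leading byte 0xF0 = 11110000 → 4-byte char #9 = F0 92 85 89.
Leading byte 0xF0 = 11110000 matches 11110xxx → 4-byte sequence.
Byte 1: 0xF0 = 11110000, payload 000 (3 bits).
Byte 2: 0x92 = 10010010 (10xxxxxx ✓), payload 010010.
Byte 3: 0x85 = 10000101 (10xxxxxx ✓), payload 000101.
Byte 4: 0x89 = 10001001 (10xxxxxx ✓), payload 001001.
Concatenate: 000010010000101001001 = 0x12149 (21 bits → U+12149).

U+12149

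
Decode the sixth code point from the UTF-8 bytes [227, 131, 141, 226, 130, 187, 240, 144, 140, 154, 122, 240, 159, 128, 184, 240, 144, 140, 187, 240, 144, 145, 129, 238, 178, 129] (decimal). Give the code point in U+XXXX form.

Offset 0: leading byte 0xE3 = 11100011 → 3-byte char #1 = E3 83 8D.
Offset 3: leading byte 0xE2 = 11100010 → 3-byte char #2 = E2 82 BB.
Offset 6: leading byte 0xF0 = 11110000 → 4-byte char #3 = F0 90 8C 9A.
Offset 10: leading byte 0x7A = 01111010 → 1-byte char #4 = 7A.
Offset 11: leading byte 0xF0 = 11110000 → 4-byte char #5 = F0 9F 80 B8.
Offset 15: leading byte 0xF0 = 11110000 → 4-byte char #6 = F0 90 8C BB.
Leading byte 0xF0 = 11110000 matches 11110xxx → 4-byte sequence.
Byte 1: 0xF0 = 11110000, payload 000 (3 bits).
Byte 2: 0x90 = 10010000 (10xxxxxx ✓), payload 010000.
Byte 3: 0x8C = 10001100 (10xxxxxx ✓), payload 001100.
Byte 4: 0xBB = 10111011 (10xxxxxx ✓), payload 111011.
Concatenate: 000010000001100111011 = 0x1033B (21 bits → U+1033B).

U+1033B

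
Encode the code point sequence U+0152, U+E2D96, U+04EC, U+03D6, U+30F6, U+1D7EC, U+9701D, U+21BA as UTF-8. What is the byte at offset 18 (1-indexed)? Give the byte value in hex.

0xF2

1-indexed offset 18 is 0-indexed offset 17.
U+0152 → 2-byte form C5 92 at offsets 0–1.
U+E2D96 → 4-byte form F3 A2 B6 96 at offsets 2–5.
U+04EC → 2-byte form D3 AC at offsets 6–7.
U+03D6 → 2-byte form CF 96 at offsets 8–9.
U+30F6 → 3-byte form E3 83 B6 at offsets 10–12.
U+1D7EC → 4-byte form F0 9D 9F AC at offsets 13–16.
U+9701D → 4-byte form F2 97 80 9D at offsets 17–20.
Offset 17 falls in char 7's range; it's byte 1 of F2 97 80 9D = 0xF2.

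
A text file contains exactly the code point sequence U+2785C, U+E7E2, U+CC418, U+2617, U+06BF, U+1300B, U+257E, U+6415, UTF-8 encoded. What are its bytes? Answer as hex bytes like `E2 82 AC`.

U+2785C: 4-byte form → F0 A7 A1 9C.
U+E7E2: 3-byte form → EE 9F A2.
U+CC418: 4-byte form → F3 8C 90 98.
U+2617: 3-byte form → E2 98 97.
U+06BF: 2-byte form → DA BF.
U+1300B: 4-byte form → F0 93 80 8B.
U+257E: 3-byte form → E2 95 BE.
U+6415: 3-byte form → E6 90 95.
Concatenated (26 bytes): F0 A7 A1 9C EE 9F A2 F3 8C 90 98 E2 98 97 DA BF F0 93 80 8B E2 95 BE E6 90 95.

F0 A7 A1 9C EE 9F A2 F3 8C 90 98 E2 98 97 DA BF F0 93 80 8B E2 95 BE E6 90 95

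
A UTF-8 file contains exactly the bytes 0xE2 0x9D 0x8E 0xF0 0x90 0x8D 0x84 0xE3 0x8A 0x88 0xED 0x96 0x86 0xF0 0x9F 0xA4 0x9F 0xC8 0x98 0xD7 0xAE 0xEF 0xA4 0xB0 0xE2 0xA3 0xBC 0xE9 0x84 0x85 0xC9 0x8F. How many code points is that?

11

Byte at offset 0: 0xE2 = 11100010 → 3-byte char (#1). Advance 3.
Byte at offset 3: 0xF0 = 11110000 → 4-byte char (#2). Advance 4.
Byte at offset 7: 0xE3 = 11100011 → 3-byte char (#3). Advance 3.
Byte at offset 10: 0xED = 11101101 → 3-byte char (#4). Advance 3.
Byte at offset 13: 0xF0 = 11110000 → 4-byte char (#5). Advance 4.
Byte at offset 17: 0xC8 = 11001000 → 2-byte char (#6). Advance 2.
Byte at offset 19: 0xD7 = 11010111 → 2-byte char (#7). Advance 2.
Byte at offset 21: 0xEF = 11101111 → 3-byte char (#8). Advance 3.
Byte at offset 24: 0xE2 = 11100010 → 3-byte char (#9). Advance 3.
Byte at offset 27: 0xE9 = 11101001 → 3-byte char (#10). Advance 3.
Byte at offset 30: 0xC9 = 11001001 → 2-byte char (#11). Advance 2.
Reached end at offset 32 after 11 code points.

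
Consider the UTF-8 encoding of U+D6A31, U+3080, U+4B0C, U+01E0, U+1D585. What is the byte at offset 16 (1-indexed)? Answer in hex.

1-indexed offset 16 is 0-indexed offset 15.
U+D6A31 → 4-byte form F3 96 A8 B1 at offsets 0–3.
U+3080 → 3-byte form E3 82 80 at offsets 4–6.
U+4B0C → 3-byte form E4 AC 8C at offsets 7–9.
U+01E0 → 2-byte form C7 A0 at offsets 10–11.
U+1D585 → 4-byte form F0 9D 96 85 at offsets 12–15.
Offset 15 falls in char 5's range; it's byte 4 of F0 9D 96 85 = 0x85.

0x85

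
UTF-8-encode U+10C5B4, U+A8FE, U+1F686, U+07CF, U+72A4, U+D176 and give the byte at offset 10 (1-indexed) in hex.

0x9A

1-indexed offset 10 is 0-indexed offset 9.
U+10C5B4 → 4-byte form F4 8C 96 B4 at offsets 0–3.
U+A8FE → 3-byte form EA A3 BE at offsets 4–6.
U+1F686 → 4-byte form F0 9F 9A 86 at offsets 7–10.
Offset 9 falls in char 3's range; it's byte 3 of F0 9F 9A 86 = 0x9A.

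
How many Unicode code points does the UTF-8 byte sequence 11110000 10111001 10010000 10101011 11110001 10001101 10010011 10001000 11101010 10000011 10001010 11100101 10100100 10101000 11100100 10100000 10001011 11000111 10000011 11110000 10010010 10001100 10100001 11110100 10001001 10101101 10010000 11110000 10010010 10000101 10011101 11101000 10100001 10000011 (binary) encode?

10

Byte at offset 0: 0xF0 = 11110000 → 4-byte char (#1). Advance 4.
Byte at offset 4: 0xF1 = 11110001 → 4-byte char (#2). Advance 4.
Byte at offset 8: 0xEA = 11101010 → 3-byte char (#3). Advance 3.
Byte at offset 11: 0xE5 = 11100101 → 3-byte char (#4). Advance 3.
Byte at offset 14: 0xE4 = 11100100 → 3-byte char (#5). Advance 3.
Byte at offset 17: 0xC7 = 11000111 → 2-byte char (#6). Advance 2.
Byte at offset 19: 0xF0 = 11110000 → 4-byte char (#7). Advance 4.
Byte at offset 23: 0xF4 = 11110100 → 4-byte char (#8). Advance 4.
Byte at offset 27: 0xF0 = 11110000 → 4-byte char (#9). Advance 4.
Byte at offset 31: 0xE8 = 11101000 → 3-byte char (#10). Advance 3.
Reached end at offset 34 after 10 code points.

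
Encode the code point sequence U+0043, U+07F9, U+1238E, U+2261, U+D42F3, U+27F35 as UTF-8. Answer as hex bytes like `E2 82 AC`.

U+0043: 1-byte form → 43.
U+07F9: 2-byte form → DF B9.
U+1238E: 4-byte form → F0 92 8E 8E.
U+2261: 3-byte form → E2 89 A1.
U+D42F3: 4-byte form → F3 94 8B B3.
U+27F35: 4-byte form → F0 A7 BC B5.
Concatenated (18 bytes): 43 DF B9 F0 92 8E 8E E2 89 A1 F3 94 8B B3 F0 A7 BC B5.

43 DF B9 F0 92 8E 8E E2 89 A1 F3 94 8B B3 F0 A7 BC B5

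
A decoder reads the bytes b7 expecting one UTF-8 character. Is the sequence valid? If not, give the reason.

invalid (continuation byte with no leading byte)

Byte 0xB7 = 10110111 has the form 10xxxxxx — a continuation byte — but there is no preceding leading byte.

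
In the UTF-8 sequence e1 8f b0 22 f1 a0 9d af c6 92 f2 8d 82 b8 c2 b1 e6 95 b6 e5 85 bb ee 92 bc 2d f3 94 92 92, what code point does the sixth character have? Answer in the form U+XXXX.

U+00B1

Offset 0: leading byte 0xE1 = 11100001 → 3-byte char #1 = E1 8F B0.
Offset 3: leading byte 0x22 = 00100010 → 1-byte char #2 = 22.
Offset 4: leading byte 0xF1 = 11110001 → 4-byte char #3 = F1 A0 9D AF.
Offset 8: leading byte 0xC6 = 11000110 → 2-byte char #4 = C6 92.
Offset 10: leading byte 0xF2 = 11110010 → 4-byte char #5 = F2 8D 82 B8.
Offset 14: leading byte 0xC2 = 11000010 → 2-byte char #6 = C2 B1.
Leading byte 0xC2 = 11000010 matches 110xxxxx → 2-byte sequence.
Byte 1: 0xC2 = 11000010, payload 00010 (5 bits).
Byte 2: 0xB1 = 10110001 (10xxxxxx ✓), payload 110001.
Concatenate: 00010110001 = 0xB1 (11 bits → U+00B1).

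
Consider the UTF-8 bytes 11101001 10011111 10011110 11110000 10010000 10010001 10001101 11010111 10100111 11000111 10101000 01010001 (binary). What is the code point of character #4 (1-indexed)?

Offset 0: leading byte 0xE9 = 11101001 → 3-byte char #1 = E9 9F 9E.
Offset 3: leading byte 0xF0 = 11110000 → 4-byte char #2 = F0 90 91 8D.
Offset 7: leading byte 0xD7 = 11010111 → 2-byte char #3 = D7 A7.
Offset 9: leading byte 0xC7 = 11000111 → 2-byte char #4 = C7 A8.
Leading byte 0xC7 = 11000111 matches 110xxxxx → 2-byte sequence.
Byte 1: 0xC7 = 11000111, payload 00111 (5 bits).
Byte 2: 0xA8 = 10101000 (10xxxxxx ✓), payload 101000.
Concatenate: 00111101000 = 0x1E8 (11 bits → U+01E8).

U+01E8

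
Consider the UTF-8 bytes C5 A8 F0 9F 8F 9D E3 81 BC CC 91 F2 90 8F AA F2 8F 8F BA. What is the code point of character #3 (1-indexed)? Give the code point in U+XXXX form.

U+307C

Offset 0: leading byte 0xC5 = 11000101 → 2-byte char #1 = C5 A8.
Offset 2: leading byte 0xF0 = 11110000 → 4-byte char #2 = F0 9F 8F 9D.
Offset 6: leading byte 0xE3 = 11100011 → 3-byte char #3 = E3 81 BC.
Leading byte 0xE3 = 11100011 matches 1110xxxx → 3-byte sequence.
Byte 1: 0xE3 = 11100011, payload 0011 (4 bits).
Byte 2: 0x81 = 10000001 (10xxxxxx ✓), payload 000001.
Byte 3: 0xBC = 10111100 (10xxxxxx ✓), payload 111100.
Concatenate: 0011000001111100 = 0x307C (16 bits → U+307C).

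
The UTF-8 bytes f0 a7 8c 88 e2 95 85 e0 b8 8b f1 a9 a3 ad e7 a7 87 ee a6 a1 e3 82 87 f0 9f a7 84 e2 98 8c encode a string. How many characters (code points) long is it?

Byte at offset 0: 0xF0 = 11110000 → 4-byte char (#1). Advance 4.
Byte at offset 4: 0xE2 = 11100010 → 3-byte char (#2). Advance 3.
Byte at offset 7: 0xE0 = 11100000 → 3-byte char (#3). Advance 3.
Byte at offset 10: 0xF1 = 11110001 → 4-byte char (#4). Advance 4.
Byte at offset 14: 0xE7 = 11100111 → 3-byte char (#5). Advance 3.
Byte at offset 17: 0xEE = 11101110 → 3-byte char (#6). Advance 3.
Byte at offset 20: 0xE3 = 11100011 → 3-byte char (#7). Advance 3.
Byte at offset 23: 0xF0 = 11110000 → 4-byte char (#8). Advance 4.
Byte at offset 27: 0xE2 = 11100010 → 3-byte char (#9). Advance 3.
Reached end at offset 30 after 9 code points.

9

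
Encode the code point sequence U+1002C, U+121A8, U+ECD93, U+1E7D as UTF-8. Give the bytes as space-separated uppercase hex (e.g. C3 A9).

F0 90 80 AC F0 92 86 A8 F3 AC B6 93 E1 B9 BD

U+1002C: 4-byte form → F0 90 80 AC.
U+121A8: 4-byte form → F0 92 86 A8.
U+ECD93: 4-byte form → F3 AC B6 93.
U+1E7D: 3-byte form → E1 B9 BD.
Concatenated (15 bytes): F0 90 80 AC F0 92 86 A8 F3 AC B6 93 E1 B9 BD.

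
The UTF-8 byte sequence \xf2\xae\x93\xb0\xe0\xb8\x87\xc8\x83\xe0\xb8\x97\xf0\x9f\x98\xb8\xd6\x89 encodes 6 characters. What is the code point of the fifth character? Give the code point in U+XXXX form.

Offset 0: leading byte 0xF2 = 11110010 → 4-byte char #1 = F2 AE 93 B0.
Offset 4: leading byte 0xE0 = 11100000 → 3-byte char #2 = E0 B8 87.
Offset 7: leading byte 0xC8 = 11001000 → 2-byte char #3 = C8 83.
Offset 9: leading byte 0xE0 = 11100000 → 3-byte char #4 = E0 B8 97.
Offset 12: leading byte 0xF0 = 11110000 → 4-byte char #5 = F0 9F 98 B8.
Leading byte 0xF0 = 11110000 matches 11110xxx → 4-byte sequence.
Byte 1: 0xF0 = 11110000, payload 000 (3 bits).
Byte 2: 0x9F = 10011111 (10xxxxxx ✓), payload 011111.
Byte 3: 0x98 = 10011000 (10xxxxxx ✓), payload 011000.
Byte 4: 0xB8 = 10111000 (10xxxxxx ✓), payload 111000.
Concatenate: 000011111011000111000 = 0x1F638 (21 bits → U+1F638).

U+1F638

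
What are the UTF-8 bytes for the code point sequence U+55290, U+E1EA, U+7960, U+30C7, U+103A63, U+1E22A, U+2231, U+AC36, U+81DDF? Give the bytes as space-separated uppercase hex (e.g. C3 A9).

U+55290: 4-byte form → F1 95 8A 90.
U+E1EA: 3-byte form → EE 87 AA.
U+7960: 3-byte form → E7 A5 A0.
U+30C7: 3-byte form → E3 83 87.
U+103A63: 4-byte form → F4 83 A9 A3.
U+1E22A: 4-byte form → F0 9E 88 AA.
U+2231: 3-byte form → E2 88 B1.
U+AC36: 3-byte form → EA B0 B6.
U+81DDF: 4-byte form → F2 81 B7 9F.
Concatenated (31 bytes): F1 95 8A 90 EE 87 AA E7 A5 A0 E3 83 87 F4 83 A9 A3 F0 9E 88 AA E2 88 B1 EA B0 B6 F2 81 B7 9F.

F1 95 8A 90 EE 87 AA E7 A5 A0 E3 83 87 F4 83 A9 A3 F0 9E 88 AA E2 88 B1 EA B0 B6 F2 81 B7 9F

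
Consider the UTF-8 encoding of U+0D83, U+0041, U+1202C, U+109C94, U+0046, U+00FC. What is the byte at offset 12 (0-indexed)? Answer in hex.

0x46

U+0D83 → 3-byte form E0 B6 83 at offsets 0–2.
U+0041 → 1-byte form 41 at offsets 3–3.
U+1202C → 4-byte form F0 92 80 AC at offsets 4–7.
U+109C94 → 4-byte form F4 89 B2 94 at offsets 8–11.
U+0046 → 1-byte form 46 at offsets 12–12.
Offset 12 falls in char 5's range; it's byte 1 of 46 = 0x46.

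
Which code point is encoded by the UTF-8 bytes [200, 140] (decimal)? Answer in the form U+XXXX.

U+020C

Leading byte 0xC8 = 11001000 matches 110xxxxx → 2-byte sequence.
Byte 1: 0xC8 = 11001000, payload 01000 (5 bits).
Byte 2: 0x8C = 10001100 (10xxxxxx ✓), payload 001100.
Concatenate: 01000001100 = 0x20C (11 bits → U+020C).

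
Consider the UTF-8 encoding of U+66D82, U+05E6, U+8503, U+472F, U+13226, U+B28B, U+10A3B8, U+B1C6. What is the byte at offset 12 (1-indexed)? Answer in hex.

1-indexed offset 12 is 0-indexed offset 11.
U+66D82 → 4-byte form F1 A6 B6 82 at offsets 0–3.
U+05E6 → 2-byte form D7 A6 at offsets 4–5.
U+8503 → 3-byte form E8 94 83 at offsets 6–8.
U+472F → 3-byte form E4 9C AF at offsets 9–11.
Offset 11 falls in char 4's range; it's byte 3 of E4 9C AF = 0xAF.

0xAF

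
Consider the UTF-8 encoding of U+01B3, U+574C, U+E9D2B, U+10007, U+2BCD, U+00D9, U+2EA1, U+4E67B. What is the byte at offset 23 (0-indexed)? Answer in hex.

0x99

U+01B3 → 2-byte form C6 B3 at offsets 0–1.
U+574C → 3-byte form E5 9D 8C at offsets 2–4.
U+E9D2B → 4-byte form F3 A9 B4 AB at offsets 5–8.
U+10007 → 4-byte form F0 90 80 87 at offsets 9–12.
U+2BCD → 3-byte form E2 AF 8D at offsets 13–15.
U+00D9 → 2-byte form C3 99 at offsets 16–17.
U+2EA1 → 3-byte form E2 BA A1 at offsets 18–20.
U+4E67B → 4-byte form F1 8E 99 BB at offsets 21–24.
Offset 23 falls in char 8's range; it's byte 3 of F1 8E 99 BB = 0x99.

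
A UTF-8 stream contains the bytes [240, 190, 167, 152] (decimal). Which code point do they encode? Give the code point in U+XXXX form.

U+3E9D8

Leading byte 0xF0 = 11110000 matches 11110xxx → 4-byte sequence.
Byte 1: 0xF0 = 11110000, payload 000 (3 bits).
Byte 2: 0xBE = 10111110 (10xxxxxx ✓), payload 111110.
Byte 3: 0xA7 = 10100111 (10xxxxxx ✓), payload 100111.
Byte 4: 0x98 = 10011000 (10xxxxxx ✓), payload 011000.
Concatenate: 000111110100111011000 = 0x3E9D8 (21 bits → U+3E9D8).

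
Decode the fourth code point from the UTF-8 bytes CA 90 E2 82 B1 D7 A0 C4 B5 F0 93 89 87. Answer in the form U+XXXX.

Offset 0: leading byte 0xCA = 11001010 → 2-byte char #1 = CA 90.
Offset 2: leading byte 0xE2 = 11100010 → 3-byte char #2 = E2 82 B1.
Offset 5: leading byte 0xD7 = 11010111 → 2-byte char #3 = D7 A0.
Offset 7: leading byte 0xC4 = 11000100 → 2-byte char #4 = C4 B5.
Leading byte 0xC4 = 11000100 matches 110xxxxx → 2-byte sequence.
Byte 1: 0xC4 = 11000100, payload 00100 (5 bits).
Byte 2: 0xB5 = 10110101 (10xxxxxx ✓), payload 110101.
Concatenate: 00100110101 = 0x135 (11 bits → U+0135).

U+0135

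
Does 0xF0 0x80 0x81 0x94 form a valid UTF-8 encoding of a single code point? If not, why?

invalid (overlong encoding)

Leading byte 0xF0 = 11110000 → 4-byte form.
Continuation bytes all match 10xxxxxx. Payload decodes to 0x54.
But 0x54 < 0x10000, the minimum for a 4-byte sequence — this is an overlong encoding.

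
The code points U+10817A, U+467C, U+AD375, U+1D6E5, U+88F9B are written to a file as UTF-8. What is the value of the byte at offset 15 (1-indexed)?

1-indexed offset 15 is 0-indexed offset 14.
U+10817A → 4-byte form F4 88 85 BA at offsets 0–3.
U+467C → 3-byte form E4 99 BC at offsets 4–6.
U+AD375 → 4-byte form F2 AD 8D B5 at offsets 7–10.
U+1D6E5 → 4-byte form F0 9D 9B A5 at offsets 11–14.
Offset 14 falls in char 4's range; it's byte 4 of F0 9D 9B A5 = 0xA5.

0xA5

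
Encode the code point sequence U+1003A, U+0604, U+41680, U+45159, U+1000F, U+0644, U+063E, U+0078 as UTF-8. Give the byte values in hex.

U+1003A: 4-byte form → F0 90 80 BA.
U+0604: 2-byte form → D8 84.
U+41680: 4-byte form → F1 81 9A 80.
U+45159: 4-byte form → F1 85 85 99.
U+1000F: 4-byte form → F0 90 80 8F.
U+0644: 2-byte form → D9 84.
U+063E: 2-byte form → D8 BE.
U+0078: 1-byte form → 78.
Concatenated (23 bytes): F0 90 80 BA D8 84 F1 81 9A 80 F1 85 85 99 F0 90 80 8F D9 84 D8 BE 78.

F0 90 80 BA D8 84 F1 81 9A 80 F1 85 85 99 F0 90 80 8F D9 84 D8 BE 78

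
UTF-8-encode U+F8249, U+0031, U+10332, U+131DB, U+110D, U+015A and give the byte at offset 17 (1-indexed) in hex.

0xC5

1-indexed offset 17 is 0-indexed offset 16.
U+F8249 → 4-byte form F3 B8 89 89 at offsets 0–3.
U+0031 → 1-byte form 31 at offsets 4–4.
U+10332 → 4-byte form F0 90 8C B2 at offsets 5–8.
U+131DB → 4-byte form F0 93 87 9B at offsets 9–12.
U+110D → 3-byte form E1 84 8D at offsets 13–15.
U+015A → 2-byte form C5 9A at offsets 16–17.
Offset 16 falls in char 6's range; it's byte 1 of C5 9A = 0xC5.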